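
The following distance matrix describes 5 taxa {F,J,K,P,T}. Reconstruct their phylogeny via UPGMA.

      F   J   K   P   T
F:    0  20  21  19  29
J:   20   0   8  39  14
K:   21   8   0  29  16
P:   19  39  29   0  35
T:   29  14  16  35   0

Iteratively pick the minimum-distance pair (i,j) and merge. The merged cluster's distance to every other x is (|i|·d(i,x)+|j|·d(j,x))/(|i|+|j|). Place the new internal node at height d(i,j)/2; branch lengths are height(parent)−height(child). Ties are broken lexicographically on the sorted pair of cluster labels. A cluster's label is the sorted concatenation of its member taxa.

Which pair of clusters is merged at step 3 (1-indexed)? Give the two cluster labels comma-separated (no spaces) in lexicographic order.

step 1: merge (J,K) at d=8; branch lengths J→4, K→4; new cluster JK
  updated: d(F,JK)=41/2, d(JK,P)=34, d(JK,T)=15
step 2: merge (JK,T) at d=15; branch lengths JK→7/2, T→15/2; new cluster JKT
  updated: d(F,JKT)=70/3, d(JKT,P)=103/3
step 3: merge (F,P) at d=19; branch lengths F→19/2, P→19/2; new cluster FP
  updated: d(FP,JKT)=173/6
step 4: merge (FP,JKT) at d=173/6; branch lengths FP→59/12, JKT→83/12; new cluster FJKPT
final tree: ((F:19/2,P:19/2):59/12,((J:4,K:4):7/2,T:15/2):83/12)
total length: 299/6

F,P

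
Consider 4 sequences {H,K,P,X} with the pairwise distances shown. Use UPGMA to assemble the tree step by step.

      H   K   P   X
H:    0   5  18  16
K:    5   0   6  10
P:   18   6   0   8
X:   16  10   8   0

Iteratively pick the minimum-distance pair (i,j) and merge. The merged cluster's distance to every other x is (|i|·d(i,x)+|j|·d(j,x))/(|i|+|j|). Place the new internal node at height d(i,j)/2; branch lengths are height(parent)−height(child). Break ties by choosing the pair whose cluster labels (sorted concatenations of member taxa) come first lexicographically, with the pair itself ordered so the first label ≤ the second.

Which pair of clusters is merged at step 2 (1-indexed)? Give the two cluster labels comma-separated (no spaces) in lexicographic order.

step 1: merge (H,K) at d=5; branch lengths H→5/2, K→5/2; new cluster HK
  updated: d(HK,P)=12, d(HK,X)=13
step 2: merge (P,X) at d=8; branch lengths P→4, X→4; new cluster PX
  updated: d(HK,PX)=25/2
step 3: merge (HK,PX) at d=25/2; branch lengths HK→15/4, PX→9/4; new cluster HKPX
final tree: ((H:5/2,K:5/2):15/4,(P:4,X:4):9/4)
total length: 19

P,X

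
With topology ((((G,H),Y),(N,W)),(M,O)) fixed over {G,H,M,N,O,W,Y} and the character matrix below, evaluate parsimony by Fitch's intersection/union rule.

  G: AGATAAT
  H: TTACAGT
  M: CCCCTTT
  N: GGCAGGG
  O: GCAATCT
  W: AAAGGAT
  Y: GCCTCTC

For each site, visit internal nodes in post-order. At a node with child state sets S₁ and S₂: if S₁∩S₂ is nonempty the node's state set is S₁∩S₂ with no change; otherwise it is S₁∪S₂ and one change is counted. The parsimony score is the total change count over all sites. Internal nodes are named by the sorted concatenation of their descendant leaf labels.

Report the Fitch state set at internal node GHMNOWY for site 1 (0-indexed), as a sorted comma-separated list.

C,G

GH@0: {A} ∪ {T} = {A,T} (union, +1)
GHY@0: {A,T} ∪ {G} = {A,G,T} (union, +1)
NW@0: {G} ∪ {A} = {A,G} (union, +1)
GHNWY@0: {A,G,T} ∩ {A,G} = {A,G} (intersection, +0)
MO@0: {C} ∪ {G} = {C,G} (union, +1)
GHMNOWY@0: {A,G} ∩ {C,G} = {G} (intersection, +0)
GH@1: {G} ∪ {T} = {G,T} (union, +1)
GHY@1: {G,T} ∪ {C} = {C,G,T} (union, +1)
NW@1: {G} ∪ {A} = {A,G} (union, +1)
GHNWY@1: {C,G,T} ∩ {A,G} = {G} (intersection, +0)
MO@1: {C} ∩ {C} = {C} (intersection, +0)
GHMNOWY@1: {G} ∪ {C} = {C,G} (union, +1)
GH@2: {A} ∩ {A} = {A} (intersection, +0)
GHY@2: {A} ∪ {C} = {A,C} (union, +1)
NW@2: {C} ∪ {A} = {A,C} (union, +1)
GHNWY@2: {A,C} ∩ {A,C} = {A,C} (intersection, +0)
MO@2: {C} ∪ {A} = {A,C} (union, +1)
GHMNOWY@2: {A,C} ∩ {A,C} = {A,C} (intersection, +0)
GH@3: {T} ∪ {C} = {C,T} (union, +1)
GHY@3: {C,T} ∩ {T} = {T} (intersection, +0)
NW@3: {A} ∪ {G} = {A,G} (union, +1)
GHNWY@3: {T} ∪ {A,G} = {A,G,T} (union, +1)
MO@3: {C} ∪ {A} = {A,C} (union, +1)
GHMNOWY@3: {A,G,T} ∩ {A,C} = {A} (intersection, +0)
GH@4: {A} ∩ {A} = {A} (intersection, +0)
GHY@4: {A} ∪ {C} = {A,C} (union, +1)
NW@4: {G} ∩ {G} = {G} (intersection, +0)
GHNWY@4: {A,C} ∪ {G} = {A,C,G} (union, +1)
MO@4: {T} ∩ {T} = {T} (intersection, +0)
GHMNOWY@4: {A,C,G} ∪ {T} = {A,C,G,T} (union, +1)
GH@5: {A} ∪ {G} = {A,G} (union, +1)
GHY@5: {A,G} ∪ {T} = {A,G,T} (union, +1)
NW@5: {G} ∪ {A} = {A,G} (union, +1)
GHNWY@5: {A,G,T} ∩ {A,G} = {A,G} (intersection, +0)
MO@5: {T} ∪ {C} = {C,T} (union, +1)
GHMNOWY@5: {A,G} ∪ {C,T} = {A,C,G,T} (union, +1)
GH@6: {T} ∩ {T} = {T} (intersection, +0)
GHY@6: {T} ∪ {C} = {C,T} (union, +1)
NW@6: {G} ∪ {T} = {G,T} (union, +1)
GHNWY@6: {C,T} ∩ {G,T} = {T} (intersection, +0)
MO@6: {T} ∩ {T} = {T} (intersection, +0)
GHMNOWY@6: {T} ∩ {T} = {T} (intersection, +0)
per-site changes: [4, 4, 3, 4, 3, 5, 2]; total = 25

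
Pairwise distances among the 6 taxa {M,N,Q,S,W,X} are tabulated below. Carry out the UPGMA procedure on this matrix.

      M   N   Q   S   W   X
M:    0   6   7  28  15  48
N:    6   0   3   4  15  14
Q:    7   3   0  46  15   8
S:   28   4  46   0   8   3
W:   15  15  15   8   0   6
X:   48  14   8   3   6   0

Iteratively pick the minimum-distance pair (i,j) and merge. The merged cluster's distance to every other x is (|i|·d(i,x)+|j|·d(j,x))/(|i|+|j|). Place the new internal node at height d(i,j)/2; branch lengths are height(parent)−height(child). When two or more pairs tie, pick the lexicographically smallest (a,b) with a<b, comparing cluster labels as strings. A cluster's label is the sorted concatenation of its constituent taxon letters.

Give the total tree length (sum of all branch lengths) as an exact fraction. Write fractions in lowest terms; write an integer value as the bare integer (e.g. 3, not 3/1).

1123/36

iteration 1: select N,Q (d=3); attach at lengths (3/2, 3/2); label the merged cluster NQ
  updated: d(M,NQ)=13/2, d(NQ,S)=25, d(NQ,W)=15, d(NQ,X)=11
iteration 2: select S,X (d=3); attach at lengths (3/2, 3/2); label the merged cluster SX
  updated: d(M,SX)=38, d(NQ,SX)=18, d(SX,W)=7
iteration 3: select M,NQ (d=13/2); attach at lengths (13/4, 7/4); label the merged cluster MNQ
  updated: d(MNQ,SX)=74/3, d(MNQ,W)=15
iteration 4: select SX,W (d=7); attach at lengths (2, 7/2); label the merged cluster SWX
  updated: d(MNQ,SWX)=193/9
iteration 5: select MNQ,SWX (d=193/9); attach at lengths (269/36, 65/9); label the merged cluster MNQSWX
final tree: ((M:13/4,(N:3/2,Q:3/2):7/4):269/36,((S:3/2,X:3/2):2,W:7/2):65/9)
total length: 1123/36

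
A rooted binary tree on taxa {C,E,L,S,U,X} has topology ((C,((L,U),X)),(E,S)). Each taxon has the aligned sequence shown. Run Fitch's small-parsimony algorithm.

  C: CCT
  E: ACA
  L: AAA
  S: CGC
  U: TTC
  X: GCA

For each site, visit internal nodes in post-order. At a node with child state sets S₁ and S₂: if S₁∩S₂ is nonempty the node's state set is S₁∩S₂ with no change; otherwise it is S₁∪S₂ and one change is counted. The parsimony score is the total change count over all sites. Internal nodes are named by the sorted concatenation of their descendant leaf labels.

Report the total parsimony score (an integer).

10

site 0, node LU: L={A} ∪ U={T} → {A,T} (+1)
site 0, node LUX: LU={A,T} ∪ X={G} → {A,G,T} (+1)
site 0, node CLUX: C={C} ∪ LUX={A,G,T} → {A,C,G,T} (+1)
site 0, node ES: E={A} ∪ S={C} → {A,C} (+1)
site 0, node CELSUX: CLUX={A,C,G,T} ∩ ES={A,C} → {A,C} (+0)
site 1, node LU: L={A} ∪ U={T} → {A,T} (+1)
site 1, node LUX: LU={A,T} ∪ X={C} → {A,C,T} (+1)
site 1, node CLUX: C={C} ∩ LUX={A,C,T} → {C} (+0)
site 1, node ES: E={C} ∪ S={G} → {C,G} (+1)
site 1, node CELSUX: CLUX={C} ∩ ES={C,G} → {C} (+0)
site 2, node LU: L={A} ∪ U={C} → {A,C} (+1)
site 2, node LUX: LU={A,C} ∩ X={A} → {A} (+0)
site 2, node CLUX: C={T} ∪ LUX={A} → {A,T} (+1)
site 2, node ES: E={A} ∪ S={C} → {A,C} (+1)
site 2, node CELSUX: CLUX={A,T} ∩ ES={A,C} → {A} (+0)
per-site changes: [4, 3, 3]; total = 10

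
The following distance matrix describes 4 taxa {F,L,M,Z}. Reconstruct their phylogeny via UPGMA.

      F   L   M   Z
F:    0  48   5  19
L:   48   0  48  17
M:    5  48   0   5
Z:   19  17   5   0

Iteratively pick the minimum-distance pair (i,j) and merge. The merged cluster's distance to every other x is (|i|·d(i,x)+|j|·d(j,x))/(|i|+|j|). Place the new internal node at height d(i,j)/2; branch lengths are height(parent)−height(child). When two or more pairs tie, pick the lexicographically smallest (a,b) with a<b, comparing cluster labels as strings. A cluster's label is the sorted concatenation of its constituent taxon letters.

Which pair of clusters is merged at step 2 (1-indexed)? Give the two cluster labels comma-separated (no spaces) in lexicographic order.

FM,Z

1. join F+M (d=5) ⇒ FM; edges |F|=5/2, |M|=5/2
  updated: d(FM,L)=48, d(FM,Z)=12
2. join FM+Z (d=12) ⇒ FMZ; edges |FM|=7/2, |Z|=6
  updated: d(FMZ,L)=113/3
3. join FMZ+L (d=113/3) ⇒ FLMZ; edges |FMZ|=77/6, |L|=113/6
final tree: (((F:5/2,M:5/2):7/2,Z:6):77/6,L:113/6)
total length: 277/6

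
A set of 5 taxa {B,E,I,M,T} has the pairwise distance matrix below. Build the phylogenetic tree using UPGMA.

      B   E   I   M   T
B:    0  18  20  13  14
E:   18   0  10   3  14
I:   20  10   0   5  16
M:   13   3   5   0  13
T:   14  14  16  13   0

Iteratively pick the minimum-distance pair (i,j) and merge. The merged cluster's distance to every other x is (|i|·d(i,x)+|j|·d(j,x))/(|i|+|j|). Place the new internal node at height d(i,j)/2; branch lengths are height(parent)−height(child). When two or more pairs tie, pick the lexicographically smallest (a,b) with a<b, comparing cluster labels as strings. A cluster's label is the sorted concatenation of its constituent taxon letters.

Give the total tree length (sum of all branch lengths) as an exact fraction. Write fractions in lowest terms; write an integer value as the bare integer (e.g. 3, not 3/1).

step 1: merge (E,M) at d=3; branch lengths E→3/2, M→3/2; new cluster EM
  updated: d(B,EM)=31/2, d(EM,I)=15/2, d(EM,T)=27/2
step 2: merge (EM,I) at d=15/2; branch lengths EM→9/4, I→15/4; new cluster EIM
  updated: d(B,EIM)=17, d(EIM,T)=43/3
step 3: merge (B,T) at d=14; branch lengths B→7, T→7; new cluster BT
  updated: d(BT,EIM)=47/3
step 4: merge (BT,EIM) at d=47/3; branch lengths BT→5/6, EIM→49/12; new cluster BEIMT
final tree: ((B:7,T:7):5/6,((E:3/2,M:3/2):9/4,I:15/4):49/12)
total length: 335/12

335/12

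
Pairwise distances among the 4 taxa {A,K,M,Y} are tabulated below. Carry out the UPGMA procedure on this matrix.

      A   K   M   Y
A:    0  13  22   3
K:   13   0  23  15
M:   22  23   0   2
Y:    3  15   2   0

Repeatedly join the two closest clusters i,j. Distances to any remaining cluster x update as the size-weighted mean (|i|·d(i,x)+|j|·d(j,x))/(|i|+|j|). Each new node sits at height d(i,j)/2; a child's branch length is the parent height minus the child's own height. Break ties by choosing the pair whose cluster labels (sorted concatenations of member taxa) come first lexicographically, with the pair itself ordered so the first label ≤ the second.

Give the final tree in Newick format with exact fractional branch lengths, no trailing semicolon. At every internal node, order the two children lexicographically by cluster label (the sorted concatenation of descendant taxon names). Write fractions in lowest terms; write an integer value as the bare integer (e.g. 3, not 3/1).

((A:25/4,(M:1,Y:1):21/4):9/4,K:17/2)

1. join M+Y (d=2) ⇒ MY; edges |M|=1, |Y|=1
  updated: d(A,MY)=25/2, d(K,MY)=19
2. join A+MY (d=25/2) ⇒ AMY; edges |A|=25/4, |MY|=21/4
  updated: d(AMY,K)=17
3. join AMY+K (d=17) ⇒ AKMY; edges |AMY|=9/4, |K|=17/2
final tree: ((A:25/4,(M:1,Y:1):21/4):9/4,K:17/2)
total length: 97/4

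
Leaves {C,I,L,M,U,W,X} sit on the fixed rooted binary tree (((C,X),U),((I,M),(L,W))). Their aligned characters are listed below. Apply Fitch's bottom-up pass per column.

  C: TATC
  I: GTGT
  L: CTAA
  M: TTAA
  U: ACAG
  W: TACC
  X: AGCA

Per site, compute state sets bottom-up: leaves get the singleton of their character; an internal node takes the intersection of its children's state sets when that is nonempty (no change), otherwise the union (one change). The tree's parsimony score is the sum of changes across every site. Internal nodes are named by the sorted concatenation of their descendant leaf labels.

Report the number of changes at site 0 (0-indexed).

CX@0: {T} ∪ {A} = {A,T} (union, +1)
CUX@0: {A,T} ∩ {A} = {A} (intersection, +0)
IM@0: {G} ∪ {T} = {G,T} (union, +1)
LW@0: {C} ∪ {T} = {C,T} (union, +1)
ILMW@0: {G,T} ∩ {C,T} = {T} (intersection, +0)
CILMUWX@0: {A} ∪ {T} = {A,T} (union, +1)
CX@1: {A} ∪ {G} = {A,G} (union, +1)
CUX@1: {A,G} ∪ {C} = {A,C,G} (union, +1)
IM@1: {T} ∩ {T} = {T} (intersection, +0)
LW@1: {T} ∪ {A} = {A,T} (union, +1)
ILMW@1: {T} ∩ {A,T} = {T} (intersection, +0)
CILMUWX@1: {A,C,G} ∪ {T} = {A,C,G,T} (union, +1)
CX@2: {T} ∪ {C} = {C,T} (union, +1)
CUX@2: {C,T} ∪ {A} = {A,C,T} (union, +1)
IM@2: {G} ∪ {A} = {A,G} (union, +1)
LW@2: {A} ∪ {C} = {A,C} (union, +1)
ILMW@2: {A,G} ∩ {A,C} = {A} (intersection, +0)
CILMUWX@2: {A,C,T} ∩ {A} = {A} (intersection, +0)
CX@3: {C} ∪ {A} = {A,C} (union, +1)
CUX@3: {A,C} ∪ {G} = {A,C,G} (union, +1)
IM@3: {T} ∪ {A} = {A,T} (union, +1)
LW@3: {A} ∪ {C} = {A,C} (union, +1)
ILMW@3: {A,T} ∩ {A,C} = {A} (intersection, +0)
CILMUWX@3: {A,C,G} ∩ {A} = {A} (intersection, +0)
per-site changes: [4, 4, 4, 4]; total = 16

4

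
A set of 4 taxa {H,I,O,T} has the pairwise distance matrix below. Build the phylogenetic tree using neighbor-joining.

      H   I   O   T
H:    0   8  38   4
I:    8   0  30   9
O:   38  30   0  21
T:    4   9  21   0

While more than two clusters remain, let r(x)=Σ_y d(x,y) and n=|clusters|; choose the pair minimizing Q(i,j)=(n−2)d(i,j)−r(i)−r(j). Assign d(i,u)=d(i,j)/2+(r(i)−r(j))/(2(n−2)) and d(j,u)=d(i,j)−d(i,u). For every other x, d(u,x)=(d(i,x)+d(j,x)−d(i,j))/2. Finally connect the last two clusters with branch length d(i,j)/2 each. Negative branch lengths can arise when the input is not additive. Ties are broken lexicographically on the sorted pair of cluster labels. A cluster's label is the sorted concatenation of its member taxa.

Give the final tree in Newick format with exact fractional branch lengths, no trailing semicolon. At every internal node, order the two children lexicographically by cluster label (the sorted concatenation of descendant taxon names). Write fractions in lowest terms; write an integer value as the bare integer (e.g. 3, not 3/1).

step 1: merge (H,I) at d=8, Q=-81; branch lengths H→19/4, I→13/4; new cluster HI
  updated: d(HI,O)=30, d(HI,T)=5/2
step 2: merge (HI,O) at d=30, Q=-107/2; branch lengths HI→23/4, O→97/4; new cluster HIO
  updated: d(HIO,T)=-13/4
step 3: merge (HIO,T) at d=-13/4; branch lengths HIO→-13/8, T→-13/8; new cluster HIOT
final tree: (((H:19/4,I:13/4):23/4,O:97/4):-13/8,T:-13/8)
total length: 139/4

(((H:19/4,I:13/4):23/4,O:97/4):-13/8,T:-13/8)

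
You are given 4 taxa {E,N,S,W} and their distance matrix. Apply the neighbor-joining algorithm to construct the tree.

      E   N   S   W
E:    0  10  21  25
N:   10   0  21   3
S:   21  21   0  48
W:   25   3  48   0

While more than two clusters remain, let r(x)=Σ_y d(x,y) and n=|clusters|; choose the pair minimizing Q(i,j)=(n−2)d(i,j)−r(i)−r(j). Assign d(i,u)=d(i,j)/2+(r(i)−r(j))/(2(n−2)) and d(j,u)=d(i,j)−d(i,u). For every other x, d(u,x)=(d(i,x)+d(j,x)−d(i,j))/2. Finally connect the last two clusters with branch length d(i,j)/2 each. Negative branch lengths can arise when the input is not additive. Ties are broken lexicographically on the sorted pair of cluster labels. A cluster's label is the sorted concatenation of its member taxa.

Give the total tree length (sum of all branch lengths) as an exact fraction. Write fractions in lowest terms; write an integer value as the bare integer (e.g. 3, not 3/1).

1. join E+S (d=21, Q=-104) ⇒ ES; edges |E|=2, |S|=19
  updated: d(ES,N)=5, d(ES,W)=26
2. join ES+N (d=5, Q=-34) ⇒ ENS; edges |ES|=14, |N|=-9
  updated: d(ENS,W)=12
3. join ENS+W (d=12) ⇒ ENSW; edges |ENS|=6, |W|=6
final tree: (((E:2,S:19):14,N:-9):6,W:6)
total length: 38

38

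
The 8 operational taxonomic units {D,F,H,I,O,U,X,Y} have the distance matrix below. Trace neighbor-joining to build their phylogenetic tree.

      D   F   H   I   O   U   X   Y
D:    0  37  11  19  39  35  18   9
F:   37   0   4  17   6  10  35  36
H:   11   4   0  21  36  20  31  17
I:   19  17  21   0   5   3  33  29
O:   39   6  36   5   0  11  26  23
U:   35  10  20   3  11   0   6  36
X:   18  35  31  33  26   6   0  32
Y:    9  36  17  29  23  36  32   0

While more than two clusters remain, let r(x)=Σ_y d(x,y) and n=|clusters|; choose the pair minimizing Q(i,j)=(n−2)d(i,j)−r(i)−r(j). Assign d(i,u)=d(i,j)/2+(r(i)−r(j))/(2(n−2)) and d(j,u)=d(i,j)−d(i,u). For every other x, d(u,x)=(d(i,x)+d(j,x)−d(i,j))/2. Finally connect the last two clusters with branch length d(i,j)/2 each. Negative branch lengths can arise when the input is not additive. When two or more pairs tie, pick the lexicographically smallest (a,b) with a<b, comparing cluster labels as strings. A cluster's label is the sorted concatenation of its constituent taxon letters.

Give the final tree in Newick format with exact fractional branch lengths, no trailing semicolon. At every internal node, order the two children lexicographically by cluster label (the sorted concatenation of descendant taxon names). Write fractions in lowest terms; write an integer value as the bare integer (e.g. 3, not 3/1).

1. join D+Y (d=9, Q=-296) ⇒ DY; edges |D|=10/3, |Y|=17/3
  updated: d(DY,F)=32, d(DY,H)=19/2, d(DY,I)=39/2, d(DY,O)=53/2, d(DY,U)=31, d(DY,X)=41/2
2. join DY+H (d=19/2, Q=-213) ⇒ DHY; edges |DY|=13/2, |H|=3
  updated: d(DHY,F)=53/4, d(DHY,I)=31/2, d(DHY,O)=53/2, d(DHY,U)=83/4, d(DHY,X)=21
3. join U+X (d=6, Q=-591/4) ⇒ UX; edges |U|=-185/32, |X|=377/32
  updated: d(DHY,UX)=143/8, d(F,UX)=39/2, d(I,UX)=15, d(O,UX)=31/2
4. join F+O (d=6, Q=-363/4) ⇒ FO; edges |F|=83/24, |O|=61/24
  updated: d(DHY,FO)=135/8, d(FO,I)=8, d(FO,UX)=29/2
5. join DHY+UX (d=143/8, Q=-495/8) ⇒ DHUXY; edges |DHY|=309/32, |UX|=263/32
  updated: d(DHUXY,FO)=27/4, d(DHUXY,I)=101/16
6. join DHUXY+FO (d=27/4, Q=-337/16) ⇒ DFHOUXY; edges |DHUXY|=81/32, |FO|=135/32
  updated: d(DFHOUXY,I)=121/32
7. join DFHOUXY+I (d=121/32) ⇒ DFHIOUXY; edges |DFHOUXY|=121/64, |I|=121/64
final tree: (((((D:10/3,Y:17/3):13/2,H:3):309/32,(U:-185/32,X:377/32):263/32):81/32,(F:83/24,O:61/24):135/32):121/64,I:121/64)
total length: 1885/32

(((((D:10/3,Y:17/3):13/2,H:3):309/32,(U:-185/32,X:377/32):263/32):81/32,(F:83/24,O:61/24):135/32):121/64,I:121/64)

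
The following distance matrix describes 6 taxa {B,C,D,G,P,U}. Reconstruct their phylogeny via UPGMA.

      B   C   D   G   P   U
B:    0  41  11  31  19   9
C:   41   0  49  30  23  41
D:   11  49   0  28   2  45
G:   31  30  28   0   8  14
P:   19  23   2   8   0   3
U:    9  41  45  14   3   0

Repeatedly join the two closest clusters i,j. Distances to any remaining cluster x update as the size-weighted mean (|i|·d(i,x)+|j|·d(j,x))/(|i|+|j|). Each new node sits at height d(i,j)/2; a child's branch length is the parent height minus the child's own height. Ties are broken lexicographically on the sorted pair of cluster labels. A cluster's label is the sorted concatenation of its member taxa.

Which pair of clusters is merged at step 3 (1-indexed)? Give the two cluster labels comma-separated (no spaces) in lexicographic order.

DP,G

1. join D+P (d=2) ⇒ DP; edges |D|=1, |P|=1
  updated: d(B,DP)=15, d(C,DP)=36, d(DP,G)=18, d(DP,U)=24
2. join B+U (d=9) ⇒ BU; edges |B|=9/2, |U|=9/2
  updated: d(BU,C)=41, d(BU,DP)=39/2, d(BU,G)=45/2
3. join DP+G (d=18) ⇒ DGP; edges |DP|=8, |G|=9
  updated: d(BU,DGP)=41/2, d(C,DGP)=34
4. join BU+DGP (d=41/2) ⇒ BDGPU; edges |BU|=23/4, |DGP|=5/4
  updated: d(BDGPU,C)=184/5
5. join BDGPU+C (d=184/5) ⇒ BCDGPU; edges |BDGPU|=163/20, |C|=92/5
final tree: (((B:9/2,U:9/2):23/4,((D:1,P:1):8,G:9):5/4):163/20,C:92/5)
total length: 1231/20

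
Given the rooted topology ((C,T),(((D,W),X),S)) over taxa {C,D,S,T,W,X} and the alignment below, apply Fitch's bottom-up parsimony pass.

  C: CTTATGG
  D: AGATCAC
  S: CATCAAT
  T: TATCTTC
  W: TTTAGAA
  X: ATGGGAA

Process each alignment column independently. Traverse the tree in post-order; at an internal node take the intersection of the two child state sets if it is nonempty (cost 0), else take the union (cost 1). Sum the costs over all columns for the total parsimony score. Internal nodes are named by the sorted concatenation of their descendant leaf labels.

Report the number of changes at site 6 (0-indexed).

4

[col 0] CT: children C:{C}, T:{T} ∪→ {C,T}; cost 1
[col 0] DW: children D:{A}, W:{T} ∪→ {A,T}; cost 1
[col 0] DWX: children DW:{A,T}, X:{A} ∩→ {A}; cost 0
[col 0] DSWX: children DWX:{A}, S:{C} ∪→ {A,C}; cost 1
[col 0] CDSTWX: children CT:{C,T}, DSWX:{A,C} ∩→ {C}; cost 0
[col 1] CT: children C:{T}, T:{A} ∪→ {A,T}; cost 1
[col 1] DW: children D:{G}, W:{T} ∪→ {G,T}; cost 1
[col 1] DWX: children DW:{G,T}, X:{T} ∩→ {T}; cost 0
[col 1] DSWX: children DWX:{T}, S:{A} ∪→ {A,T}; cost 1
[col 1] CDSTWX: children CT:{A,T}, DSWX:{A,T} ∩→ {A,T}; cost 0
[col 2] CT: children C:{T}, T:{T} ∩→ {T}; cost 0
[col 2] DW: children D:{A}, W:{T} ∪→ {A,T}; cost 1
[col 2] DWX: children DW:{A,T}, X:{G} ∪→ {A,G,T}; cost 1
[col 2] DSWX: children DWX:{A,G,T}, S:{T} ∩→ {T}; cost 0
[col 2] CDSTWX: children CT:{T}, DSWX:{T} ∩→ {T}; cost 0
[col 3] CT: children C:{A}, T:{C} ∪→ {A,C}; cost 1
[col 3] DW: children D:{T}, W:{A} ∪→ {A,T}; cost 1
[col 3] DWX: children DW:{A,T}, X:{G} ∪→ {A,G,T}; cost 1
[col 3] DSWX: children DWX:{A,G,T}, S:{C} ∪→ {A,C,G,T}; cost 1
[col 3] CDSTWX: children CT:{A,C}, DSWX:{A,C,G,T} ∩→ {A,C}; cost 0
[col 4] CT: children C:{T}, T:{T} ∩→ {T}; cost 0
[col 4] DW: children D:{C}, W:{G} ∪→ {C,G}; cost 1
[col 4] DWX: children DW:{C,G}, X:{G} ∩→ {G}; cost 0
[col 4] DSWX: children DWX:{G}, S:{A} ∪→ {A,G}; cost 1
[col 4] CDSTWX: children CT:{T}, DSWX:{A,G} ∪→ {A,G,T}; cost 1
[col 5] CT: children C:{G}, T:{T} ∪→ {G,T}; cost 1
[col 5] DW: children D:{A}, W:{A} ∩→ {A}; cost 0
[col 5] DWX: children DW:{A}, X:{A} ∩→ {A}; cost 0
[col 5] DSWX: children DWX:{A}, S:{A} ∩→ {A}; cost 0
[col 5] CDSTWX: children CT:{G,T}, DSWX:{A} ∪→ {A,G,T}; cost 1
[col 6] CT: children C:{G}, T:{C} ∪→ {C,G}; cost 1
[col 6] DW: children D:{C}, W:{A} ∪→ {A,C}; cost 1
[col 6] DWX: children DW:{A,C}, X:{A} ∩→ {A}; cost 0
[col 6] DSWX: children DWX:{A}, S:{T} ∪→ {A,T}; cost 1
[col 6] CDSTWX: children CT:{C,G}, DSWX:{A,T} ∪→ {A,C,G,T}; cost 1
per-site changes: [3, 3, 2, 4, 3, 2, 4]; total = 21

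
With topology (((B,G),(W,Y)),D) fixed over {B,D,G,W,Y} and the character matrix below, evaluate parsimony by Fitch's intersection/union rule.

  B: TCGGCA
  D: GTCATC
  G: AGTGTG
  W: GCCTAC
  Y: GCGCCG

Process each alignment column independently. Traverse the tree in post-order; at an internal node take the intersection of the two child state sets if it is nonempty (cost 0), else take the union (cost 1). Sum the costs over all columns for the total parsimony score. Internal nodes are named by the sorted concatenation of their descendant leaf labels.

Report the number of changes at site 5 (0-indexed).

BG@0: {T} ∪ {A} = {A,T} (union, +1)
WY@0: {G} ∩ {G} = {G} (intersection, +0)
BGWY@0: {A,T} ∪ {G} = {A,G,T} (union, +1)
BDGWY@0: {A,G,T} ∩ {G} = {G} (intersection, +0)
BG@1: {C} ∪ {G} = {C,G} (union, +1)
WY@1: {C} ∩ {C} = {C} (intersection, +0)
BGWY@1: {C,G} ∩ {C} = {C} (intersection, +0)
BDGWY@1: {C} ∪ {T} = {C,T} (union, +1)
BG@2: {G} ∪ {T} = {G,T} (union, +1)
WY@2: {C} ∪ {G} = {C,G} (union, +1)
BGWY@2: {G,T} ∩ {C,G} = {G} (intersection, +0)
BDGWY@2: {G} ∪ {C} = {C,G} (union, +1)
BG@3: {G} ∩ {G} = {G} (intersection, +0)
WY@3: {T} ∪ {C} = {C,T} (union, +1)
BGWY@3: {G} ∪ {C,T} = {C,G,T} (union, +1)
BDGWY@3: {C,G,T} ∪ {A} = {A,C,G,T} (union, +1)
BG@4: {C} ∪ {T} = {C,T} (union, +1)
WY@4: {A} ∪ {C} = {A,C} (union, +1)
BGWY@4: {C,T} ∩ {A,C} = {C} (intersection, +0)
BDGWY@4: {C} ∪ {T} = {C,T} (union, +1)
BG@5: {A} ∪ {G} = {A,G} (union, +1)
WY@5: {C} ∪ {G} = {C,G} (union, +1)
BGWY@5: {A,G} ∩ {C,G} = {G} (intersection, +0)
BDGWY@5: {G} ∪ {C} = {C,G} (union, +1)
per-site changes: [2, 2, 3, 3, 3, 3]; total = 16

3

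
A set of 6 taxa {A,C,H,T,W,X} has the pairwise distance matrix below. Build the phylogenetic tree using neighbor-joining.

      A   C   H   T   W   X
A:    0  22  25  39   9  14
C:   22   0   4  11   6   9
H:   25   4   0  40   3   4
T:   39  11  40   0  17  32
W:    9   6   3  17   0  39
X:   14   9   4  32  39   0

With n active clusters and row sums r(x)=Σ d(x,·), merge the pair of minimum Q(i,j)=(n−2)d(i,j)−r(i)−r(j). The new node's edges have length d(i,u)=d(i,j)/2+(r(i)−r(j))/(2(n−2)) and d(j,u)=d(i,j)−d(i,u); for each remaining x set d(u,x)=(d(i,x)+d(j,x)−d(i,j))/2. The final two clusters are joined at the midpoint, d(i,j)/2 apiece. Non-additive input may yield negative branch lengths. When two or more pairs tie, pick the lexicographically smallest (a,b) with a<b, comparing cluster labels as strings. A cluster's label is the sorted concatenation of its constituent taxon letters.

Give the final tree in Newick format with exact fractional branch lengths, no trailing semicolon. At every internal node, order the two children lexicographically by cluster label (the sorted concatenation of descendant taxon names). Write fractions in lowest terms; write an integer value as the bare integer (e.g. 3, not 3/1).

((((A:127/12,W:-19/12):11/2,(H:-3/4,X:19/4):33/4):11/2,C:-43/8):131/16,T:131/16)

step 1: merge (H,X) at d=4, Q=-158; branch lengths H→-3/4, X→19/4; new cluster HX
  updated: d(A,HX)=35/2, d(C,HX)=9/2, d(HX,T)=34, d(HX,W)=19
step 2: merge (A,W) at d=9, Q=-223/2; branch lengths A→127/12, W→-19/12; new cluster AW
  updated: d(AW,C)=19/2, d(AW,HX)=55/4, d(AW,T)=47/2
step 3: merge (AW,HX) at d=55/4, Q=-143/2; branch lengths AW→11/2, HX→33/4; new cluster AHWX
  updated: d(AHWX,C)=1/8, d(AHWX,T)=175/8
step 4: merge (AHWX,C) at d=1/8, Q=-33; branch lengths AHWX→11/2, C→-43/8; new cluster ACHWX
  updated: d(ACHWX,T)=131/8
step 5: merge (ACHWX,T) at d=131/8; branch lengths ACHWX→131/16, T→131/16; new cluster ACHTWX
final tree: ((((A:127/12,W:-19/12):11/2,(H:-3/4,X:19/4):33/4):11/2,C:-43/8):131/16,T:131/16)
total length: 173/4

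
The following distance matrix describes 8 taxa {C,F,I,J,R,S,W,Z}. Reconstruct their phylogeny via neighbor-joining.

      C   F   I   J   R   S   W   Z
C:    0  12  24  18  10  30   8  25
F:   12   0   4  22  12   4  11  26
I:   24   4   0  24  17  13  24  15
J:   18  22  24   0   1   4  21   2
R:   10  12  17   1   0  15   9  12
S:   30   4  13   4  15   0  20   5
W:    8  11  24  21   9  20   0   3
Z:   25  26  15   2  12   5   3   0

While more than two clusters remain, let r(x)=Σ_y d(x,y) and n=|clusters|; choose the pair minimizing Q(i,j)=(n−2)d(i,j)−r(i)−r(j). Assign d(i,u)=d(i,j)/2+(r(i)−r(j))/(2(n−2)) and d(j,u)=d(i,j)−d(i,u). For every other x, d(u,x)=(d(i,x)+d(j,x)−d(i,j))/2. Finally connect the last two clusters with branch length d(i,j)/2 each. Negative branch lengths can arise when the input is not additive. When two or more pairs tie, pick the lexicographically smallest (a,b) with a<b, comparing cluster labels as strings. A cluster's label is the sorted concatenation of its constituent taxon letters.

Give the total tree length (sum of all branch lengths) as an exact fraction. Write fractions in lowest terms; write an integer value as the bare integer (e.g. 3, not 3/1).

1197/32

iteration 1: select F,I (d=4, Q=-188); attach at lengths (-1/2, 9/2); label the merged cluster FI
  updated: d(C,FI)=16, d(FI,J)=21, d(FI,R)=25/2, d(FI,S)=13/2, d(FI,W)=31/2, d(FI,Z)=37/2
iteration 2: select C,W (d=8, Q=-287/2); attach at lengths (141/20, 19/20); label the merged cluster CW
  updated: d(CW,FI)=47/4, d(CW,J)=31/2, d(CW,R)=11/2, d(CW,S)=21, d(CW,Z)=10
iteration 3: select FI,S (d=13/2, Q=-383/4); attach at lengths (179/32, 29/32); label the merged cluster FIS
  updated: d(CW,FIS)=105/8, d(FIS,J)=37/4, d(FIS,R)=21/2, d(FIS,Z)=17/2
iteration 4: select CW,R (d=11/2, Q=-453/8); attach at lengths (253/48, 11/48); label the merged cluster CRW
  updated: d(CRW,FIS)=145/16, d(CRW,J)=11/2, d(CRW,Z)=33/4
iteration 5: select CRW,FIS (d=145/16, Q=-63/2); attach at lengths (113/32, 177/32); label the merged cluster CFIRSW
  updated: d(CFIRSW,J)=91/32, d(CFIRSW,Z)=123/32
iteration 6: select CFIRSW,J (d=91/32, Q=-139/16); attach at lengths (75/32, 1/2); label the merged cluster CFIJRSW
  updated: d(CFIJRSW,Z)=3/2
iteration 7: select CFIJRSW,Z (d=3/2); attach at lengths (3/4, 3/4); label the merged cluster CFIJRSWZ
final tree: (((((C:141/20,W:19/20):253/48,R:11/48):113/32,((F:-1/2,I:9/2):179/32,S:29/32):177/32):75/32,J:1/2):3/4,Z:3/4)
total length: 1197/32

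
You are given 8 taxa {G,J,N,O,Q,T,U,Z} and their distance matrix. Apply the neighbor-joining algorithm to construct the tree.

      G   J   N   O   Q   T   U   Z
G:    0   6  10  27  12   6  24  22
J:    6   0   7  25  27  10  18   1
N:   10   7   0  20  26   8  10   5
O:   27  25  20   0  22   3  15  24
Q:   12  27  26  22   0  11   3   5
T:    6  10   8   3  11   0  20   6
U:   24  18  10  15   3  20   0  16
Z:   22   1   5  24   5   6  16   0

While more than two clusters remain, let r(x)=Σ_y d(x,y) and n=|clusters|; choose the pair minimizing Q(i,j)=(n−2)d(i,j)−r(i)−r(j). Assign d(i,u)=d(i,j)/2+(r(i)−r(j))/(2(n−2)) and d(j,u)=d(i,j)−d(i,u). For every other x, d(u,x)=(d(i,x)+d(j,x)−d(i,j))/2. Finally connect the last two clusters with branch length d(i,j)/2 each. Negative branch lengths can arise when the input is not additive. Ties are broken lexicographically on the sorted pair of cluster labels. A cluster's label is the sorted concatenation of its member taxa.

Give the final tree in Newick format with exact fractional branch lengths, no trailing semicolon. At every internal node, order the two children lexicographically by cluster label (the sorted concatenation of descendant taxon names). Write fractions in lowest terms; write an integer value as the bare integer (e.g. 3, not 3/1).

(((G:209/32,((J:9/16,Z:7/16):79/24,N:53/24):79/32):71/32,(O:42/5,T:-27/5):195/32):253/64,(Q:3/2,U:3/2):253/64)

iteration 1: select Q,U (d=3, Q=-194); attach at lengths (3/2, 3/2); label the merged cluster QU
  updated: d(G,QU)=33/2, d(J,QU)=21, d(N,QU)=33/2, d(O,QU)=17, d(QU,T)=14, d(QU,Z)=9
iteration 2: select O,T (d=3, Q=-148); attach at lengths (42/5, -27/5); label the merged cluster OT
  updated: d(G,OT)=15, d(J,OT)=16, d(N,OT)=25/2, d(OT,QU)=14, d(OT,Z)=27/2
iteration 3: select J,Z (d=1, Q=-195/2); attach at lengths (9/16, 7/16); label the merged cluster JZ
  updated: d(G,JZ)=27/2, d(JZ,N)=11/2, d(JZ,OT)=57/4, d(JZ,QU)=29/2
iteration 4: select JZ,N (d=11/2, Q=-303/4); attach at lengths (79/24, 53/24); label the merged cluster JNZ
  updated: d(G,JNZ)=9, d(JNZ,OT)=85/8, d(JNZ,QU)=51/4
iteration 5: select G,JNZ (d=9, Q=-439/8); attach at lengths (209/32, 79/32); label the merged cluster GJNZ
  updated: d(GJNZ,OT)=133/16, d(GJNZ,QU)=81/8
iteration 6: select GJNZ,OT (d=133/16, Q=-519/16); attach at lengths (71/32, 195/32); label the merged cluster GJNOTZ
  updated: d(GJNOTZ,QU)=253/32
iteration 7: select GJNOTZ,QU (d=253/32); attach at lengths (253/64, 253/64); label the merged cluster GJNOQTUZ
final tree: (((G:209/32,((J:9/16,Z:7/16):79/24,N:53/24):79/32):71/32,(O:42/5,T:-27/5):195/32):253/64,(Q:3/2,U:3/2):253/64)
total length: 1207/32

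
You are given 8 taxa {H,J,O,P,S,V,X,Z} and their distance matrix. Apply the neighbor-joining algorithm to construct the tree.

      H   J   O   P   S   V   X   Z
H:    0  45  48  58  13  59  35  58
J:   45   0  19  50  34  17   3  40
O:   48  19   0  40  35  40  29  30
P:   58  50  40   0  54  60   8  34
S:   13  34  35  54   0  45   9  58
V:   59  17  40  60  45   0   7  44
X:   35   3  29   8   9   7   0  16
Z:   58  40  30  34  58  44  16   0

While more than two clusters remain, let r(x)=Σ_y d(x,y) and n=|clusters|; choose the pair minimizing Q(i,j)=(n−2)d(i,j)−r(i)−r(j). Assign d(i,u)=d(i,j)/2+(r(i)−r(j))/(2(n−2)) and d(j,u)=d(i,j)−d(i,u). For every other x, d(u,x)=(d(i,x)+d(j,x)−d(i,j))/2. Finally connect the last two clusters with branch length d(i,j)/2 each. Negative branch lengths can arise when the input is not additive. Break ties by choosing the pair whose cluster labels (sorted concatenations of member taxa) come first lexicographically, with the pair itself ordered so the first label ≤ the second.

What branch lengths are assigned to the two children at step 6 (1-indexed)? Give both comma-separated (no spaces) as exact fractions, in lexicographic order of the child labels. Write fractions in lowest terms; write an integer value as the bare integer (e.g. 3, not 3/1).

1. join H+S (d=13, Q=-486) ⇒ HS; edges |H|=73/6, |S|=5/6
  updated: d(HS,J)=33, d(HS,O)=35, d(HS,P)=99/2, d(HS,V)=91/2, d(HS,X)=31/2, d(HS,Z)=103/2
2. join J+V (d=17, Q=-581/2) ⇒ JV; edges |J|=67/20, |V|=273/20
  updated: d(HS,JV)=123/4, d(JV,O)=21, d(JV,P)=93/2, d(JV,X)=-7/2, d(JV,Z)=67/2
3. join P+X (d=8, Q=-211) ⇒ PX; edges |P|=145/8, |X|=-81/8
  updated: d(HS,PX)=57/2, d(JV,PX)=35/2, d(O,PX)=61/2, d(PX,Z)=21
4. join PX+Z (d=21, Q=-341/2) ⇒ PXZ; edges |PX|=49/12, |Z|=203/12
  updated: d(HS,PXZ)=59/2, d(JV,PXZ)=15, d(O,PXZ)=79/4
5. join HS+O (d=35, Q=-101) ⇒ HOS; edges |HS|=179/8, |O|=101/8
  updated: d(HOS,JV)=67/8, d(HOS,PXZ)=57/8
6. join HOS+JV (d=67/8, Q=-61/2) ⇒ HJOSV; edges |HOS|=1/4, |JV|=65/8
  updated: d(HJOSV,PXZ)=55/8
7. join HJOSV+PXZ (d=55/8) ⇒ HJOPSVXZ; edges |HJOSV|=55/16, |PXZ|=55/16
final tree: ((((H:73/6,S:5/6):179/8,O:101/8):1/4,(J:67/20,V:273/20):65/8):55/16,((P:145/8,X:-81/8):49/12,Z:203/12):55/16)
total length: 437/4

1/4,65/8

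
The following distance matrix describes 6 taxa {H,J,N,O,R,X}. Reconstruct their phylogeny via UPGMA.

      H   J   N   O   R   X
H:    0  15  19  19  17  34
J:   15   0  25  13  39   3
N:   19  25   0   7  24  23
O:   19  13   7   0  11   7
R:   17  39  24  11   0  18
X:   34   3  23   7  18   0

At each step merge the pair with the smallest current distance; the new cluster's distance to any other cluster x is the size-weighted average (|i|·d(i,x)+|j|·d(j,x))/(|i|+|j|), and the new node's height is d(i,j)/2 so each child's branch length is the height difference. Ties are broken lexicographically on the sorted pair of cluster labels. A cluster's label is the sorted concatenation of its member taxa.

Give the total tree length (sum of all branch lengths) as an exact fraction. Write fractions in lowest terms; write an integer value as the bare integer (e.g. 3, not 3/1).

iteration 1: select J,X (d=3); attach at lengths (3/2, 3/2); label the merged cluster JX
  updated: d(H,JX)=49/2, d(JX,N)=24, d(JX,O)=10, d(JX,R)=57/2
iteration 2: select N,O (d=7); attach at lengths (7/2, 7/2); label the merged cluster NO
  updated: d(H,NO)=19, d(JX,NO)=17, d(NO,R)=35/2
iteration 3: select H,R (d=17); attach at lengths (17/2, 17/2); label the merged cluster HR
  updated: d(HR,JX)=53/2, d(HR,NO)=73/4
iteration 4: select JX,NO (d=17); attach at lengths (7, 5); label the merged cluster JNOX
  updated: d(HR,JNOX)=179/8
iteration 5: select HR,JNOX (d=179/8); attach at lengths (43/16, 43/16); label the merged cluster HJNORX
final tree: ((H:17/2,R:17/2):43/16,((J:3/2,X:3/2):7,(N:7/2,O:7/2):5):43/16)
total length: 355/8

355/8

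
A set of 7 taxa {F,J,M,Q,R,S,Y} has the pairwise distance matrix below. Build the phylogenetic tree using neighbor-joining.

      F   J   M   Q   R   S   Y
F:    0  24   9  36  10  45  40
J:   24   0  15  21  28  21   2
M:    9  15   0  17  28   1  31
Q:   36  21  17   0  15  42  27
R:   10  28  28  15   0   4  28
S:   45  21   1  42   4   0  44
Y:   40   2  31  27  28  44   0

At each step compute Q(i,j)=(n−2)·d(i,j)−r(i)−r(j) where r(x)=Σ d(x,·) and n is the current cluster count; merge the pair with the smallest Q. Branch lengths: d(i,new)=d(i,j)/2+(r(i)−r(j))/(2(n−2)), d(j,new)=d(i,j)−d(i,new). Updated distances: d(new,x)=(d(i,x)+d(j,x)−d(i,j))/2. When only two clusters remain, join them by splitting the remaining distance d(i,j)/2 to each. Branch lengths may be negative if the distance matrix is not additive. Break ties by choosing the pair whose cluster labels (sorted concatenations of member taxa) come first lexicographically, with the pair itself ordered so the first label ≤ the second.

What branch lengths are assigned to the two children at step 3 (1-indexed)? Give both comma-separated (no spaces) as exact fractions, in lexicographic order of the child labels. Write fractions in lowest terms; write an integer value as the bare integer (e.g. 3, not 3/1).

293/24,259/24

1. join J+Y (d=2, Q=-273) ⇒ JY; edges |J|=-51/10, |Y|=71/10
  updated: d(F,JY)=31, d(JY,M)=22, d(JY,Q)=23, d(JY,R)=27, d(JY,S)=63/2
2. join M+S (d=1, Q=-393/2) ⇒ MS; edges |M|=-85/16, |S|=101/16
  updated: d(F,MS)=53/2, d(JY,MS)=105/4, d(MS,Q)=29, d(MS,R)=31/2
3. join JY+Q (d=23, Q=-565/4) ⇒ JQY; edges |JY|=293/24, |Q|=259/24
  updated: d(F,JQY)=22, d(JQY,MS)=129/8, d(JQY,R)=19/2
4. join F+R (d=10, Q=-147/2) ⇒ FR; edges |F|=87/8, |R|=-7/8
  updated: d(FR,JQY)=43/4, d(FR,MS)=16
5. join FR+JQY (d=43/4, Q=-343/8) ⇒ FJQRY; edges |FR|=85/16, |JQY|=87/16
  updated: d(FJQRY,MS)=171/16
6. join FJQRY+MS (d=171/16) ⇒ FJMQRSY; edges |FJQRY|=171/32, |MS|=171/32
final tree: (((F:87/8,R:-7/8):85/16,((J:-51/10,Y:71/10):293/24,Q:259/24):87/16):171/32,(M:-85/16,S:101/16):171/32)
total length: 919/16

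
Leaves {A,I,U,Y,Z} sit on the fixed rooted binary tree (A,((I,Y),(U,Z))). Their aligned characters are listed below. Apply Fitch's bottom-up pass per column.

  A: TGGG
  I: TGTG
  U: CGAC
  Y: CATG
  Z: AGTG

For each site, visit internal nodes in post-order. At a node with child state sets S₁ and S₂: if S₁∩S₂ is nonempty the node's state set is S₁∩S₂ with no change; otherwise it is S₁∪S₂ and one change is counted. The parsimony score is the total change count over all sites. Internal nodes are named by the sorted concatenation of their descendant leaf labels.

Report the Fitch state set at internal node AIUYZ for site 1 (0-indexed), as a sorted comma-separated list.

G

site 0, node IY: I={T} ∪ Y={C} → {C,T} (+1)
site 0, node UZ: U={C} ∪ Z={A} → {A,C} (+1)
site 0, node IUYZ: IY={C,T} ∩ UZ={A,C} → {C} (+0)
site 0, node AIUYZ: A={T} ∪ IUYZ={C} → {C,T} (+1)
site 1, node IY: I={G} ∪ Y={A} → {A,G} (+1)
site 1, node UZ: U={G} ∩ Z={G} → {G} (+0)
site 1, node IUYZ: IY={A,G} ∩ UZ={G} → {G} (+0)
site 1, node AIUYZ: A={G} ∩ IUYZ={G} → {G} (+0)
site 2, node IY: I={T} ∩ Y={T} → {T} (+0)
site 2, node UZ: U={A} ∪ Z={T} → {A,T} (+1)
site 2, node IUYZ: IY={T} ∩ UZ={A,T} → {T} (+0)
site 2, node AIUYZ: A={G} ∪ IUYZ={T} → {G,T} (+1)
site 3, node IY: I={G} ∩ Y={G} → {G} (+0)
site 3, node UZ: U={C} ∪ Z={G} → {C,G} (+1)
site 3, node IUYZ: IY={G} ∩ UZ={C,G} → {G} (+0)
site 3, node AIUYZ: A={G} ∩ IUYZ={G} → {G} (+0)
per-site changes: [3, 1, 2, 1]; total = 7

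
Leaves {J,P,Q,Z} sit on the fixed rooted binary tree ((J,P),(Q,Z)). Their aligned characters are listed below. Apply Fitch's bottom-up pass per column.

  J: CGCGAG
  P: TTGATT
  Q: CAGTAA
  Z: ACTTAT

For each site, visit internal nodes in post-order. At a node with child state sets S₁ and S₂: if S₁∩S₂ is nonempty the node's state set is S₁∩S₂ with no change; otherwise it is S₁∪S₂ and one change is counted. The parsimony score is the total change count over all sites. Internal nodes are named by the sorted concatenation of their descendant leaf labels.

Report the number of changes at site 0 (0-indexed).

2

site 0, node JP: J={C} ∪ P={T} → {C,T} (+1)
site 0, node QZ: Q={C} ∪ Z={A} → {A,C} (+1)
site 0, node JPQZ: JP={C,T} ∩ QZ={A,C} → {C} (+0)
site 1, node JP: J={G} ∪ P={T} → {G,T} (+1)
site 1, node QZ: Q={A} ∪ Z={C} → {A,C} (+1)
site 1, node JPQZ: JP={G,T} ∪ QZ={A,C} → {A,C,G,T} (+1)
site 2, node JP: J={C} ∪ P={G} → {C,G} (+1)
site 2, node QZ: Q={G} ∪ Z={T} → {G,T} (+1)
site 2, node JPQZ: JP={C,G} ∩ QZ={G,T} → {G} (+0)
site 3, node JP: J={G} ∪ P={A} → {A,G} (+1)
site 3, node QZ: Q={T} ∩ Z={T} → {T} (+0)
site 3, node JPQZ: JP={A,G} ∪ QZ={T} → {A,G,T} (+1)
site 4, node JP: J={A} ∪ P={T} → {A,T} (+1)
site 4, node QZ: Q={A} ∩ Z={A} → {A} (+0)
site 4, node JPQZ: JP={A,T} ∩ QZ={A} → {A} (+0)
site 5, node JP: J={G} ∪ P={T} → {G,T} (+1)
site 5, node QZ: Q={A} ∪ Z={T} → {A,T} (+1)
site 5, node JPQZ: JP={G,T} ∩ QZ={A,T} → {T} (+0)
per-site changes: [2, 3, 2, 2, 1, 2]; total = 12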